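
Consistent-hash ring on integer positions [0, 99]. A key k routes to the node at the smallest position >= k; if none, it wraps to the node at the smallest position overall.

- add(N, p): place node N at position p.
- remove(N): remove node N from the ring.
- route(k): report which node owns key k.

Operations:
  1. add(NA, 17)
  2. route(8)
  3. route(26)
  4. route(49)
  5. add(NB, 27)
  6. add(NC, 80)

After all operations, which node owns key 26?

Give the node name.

Answer: NB

Derivation:
Op 1: add NA@17 -> ring=[17:NA]
Op 2: route key 8: smallest pos >= 8 is 17 -> NA
Op 3: route key 26: none >= 26, wrap to smallest pos 17 -> NA
Op 4: route key 49: none >= 49, wrap to smallest pos 17 -> NA
Op 5: add NB@27 -> ring=[17:NA,27:NB]
Op 6: add NC@80 -> ring=[17:NA,27:NB,80:NC]
Final route key 26: smallest pos >= 26 is 27 -> NB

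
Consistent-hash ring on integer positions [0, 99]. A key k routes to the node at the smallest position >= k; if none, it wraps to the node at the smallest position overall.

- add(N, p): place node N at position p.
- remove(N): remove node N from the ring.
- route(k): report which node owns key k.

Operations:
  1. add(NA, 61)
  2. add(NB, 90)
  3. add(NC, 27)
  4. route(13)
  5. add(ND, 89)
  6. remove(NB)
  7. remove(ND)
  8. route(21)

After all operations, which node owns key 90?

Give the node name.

Answer: NC

Derivation:
Op 1: add NA@61 -> ring=[61:NA]
Op 2: add NB@90 -> ring=[61:NA,90:NB]
Op 3: add NC@27 -> ring=[27:NC,61:NA,90:NB]
Op 4: route key 13: smallest pos >= 13 is 27 -> NC
Op 5: add ND@89 -> ring=[27:NC,61:NA,89:ND,90:NB]
Op 6: remove NB -> ring=[27:NC,61:NA,89:ND]
Op 7: remove ND -> ring=[27:NC,61:NA]
Op 8: route key 21: smallest pos >= 21 is 27 -> NC
Final route key 90: none >= 90, wrap to smallest pos 27 -> NC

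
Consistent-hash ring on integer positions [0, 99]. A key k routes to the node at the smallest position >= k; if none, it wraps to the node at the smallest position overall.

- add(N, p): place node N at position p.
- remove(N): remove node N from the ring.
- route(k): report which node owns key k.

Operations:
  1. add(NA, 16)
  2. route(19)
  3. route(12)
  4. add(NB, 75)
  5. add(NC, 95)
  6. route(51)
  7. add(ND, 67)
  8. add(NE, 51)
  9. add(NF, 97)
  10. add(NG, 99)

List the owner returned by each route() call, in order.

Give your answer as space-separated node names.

Answer: NA NA NB

Derivation:
Op 1: add NA@16 -> ring=[16:NA]
Op 2: route key 19: none >= 19, wrap to smallest pos 16 -> NA
Op 3: route key 12: smallest pos >= 12 is 16 -> NA
Op 4: add NB@75 -> ring=[16:NA,75:NB]
Op 5: add NC@95 -> ring=[16:NA,75:NB,95:NC]
Op 6: route key 51: smallest pos >= 51 is 75 -> NB
Op 7: add ND@67 -> ring=[16:NA,67:ND,75:NB,95:NC]
Op 8: add NE@51 -> ring=[16:NA,51:NE,67:ND,75:NB,95:NC]
Op 9: add NF@97 -> ring=[16:NA,51:NE,67:ND,75:NB,95:NC,97:NF]
Op 10: add NG@99 -> ring=[16:NA,51:NE,67:ND,75:NB,95:NC,97:NF,99:NG]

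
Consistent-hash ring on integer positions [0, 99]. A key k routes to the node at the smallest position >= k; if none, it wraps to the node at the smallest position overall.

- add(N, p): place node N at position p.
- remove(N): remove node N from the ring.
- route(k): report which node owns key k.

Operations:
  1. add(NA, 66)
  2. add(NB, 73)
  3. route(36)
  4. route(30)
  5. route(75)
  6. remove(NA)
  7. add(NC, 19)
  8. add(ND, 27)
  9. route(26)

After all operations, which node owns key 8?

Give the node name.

Answer: NC

Derivation:
Op 1: add NA@66 -> ring=[66:NA]
Op 2: add NB@73 -> ring=[66:NA,73:NB]
Op 3: route key 36: smallest pos >= 36 is 66 -> NA
Op 4: route key 30: smallest pos >= 30 is 66 -> NA
Op 5: route key 75: none >= 75, wrap to smallest pos 66 -> NA
Op 6: remove NA -> ring=[73:NB]
Op 7: add NC@19 -> ring=[19:NC,73:NB]
Op 8: add ND@27 -> ring=[19:NC,27:ND,73:NB]
Op 9: route key 26: smallest pos >= 26 is 27 -> ND
Final route key 8: smallest pos >= 8 is 19 -> NC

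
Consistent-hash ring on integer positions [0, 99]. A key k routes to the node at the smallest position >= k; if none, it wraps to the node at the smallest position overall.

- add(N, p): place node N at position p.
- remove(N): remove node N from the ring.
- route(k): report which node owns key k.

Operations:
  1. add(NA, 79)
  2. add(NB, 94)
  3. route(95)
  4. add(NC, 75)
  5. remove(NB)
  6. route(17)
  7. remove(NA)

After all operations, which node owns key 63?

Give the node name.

Op 1: add NA@79 -> ring=[79:NA]
Op 2: add NB@94 -> ring=[79:NA,94:NB]
Op 3: route key 95: none >= 95, wrap to smallest pos 79 -> NA
Op 4: add NC@75 -> ring=[75:NC,79:NA,94:NB]
Op 5: remove NB -> ring=[75:NC,79:NA]
Op 6: route key 17: smallest pos >= 17 is 75 -> NC
Op 7: remove NA -> ring=[75:NC]
Final route key 63: smallest pos >= 63 is 75 -> NC

Answer: NC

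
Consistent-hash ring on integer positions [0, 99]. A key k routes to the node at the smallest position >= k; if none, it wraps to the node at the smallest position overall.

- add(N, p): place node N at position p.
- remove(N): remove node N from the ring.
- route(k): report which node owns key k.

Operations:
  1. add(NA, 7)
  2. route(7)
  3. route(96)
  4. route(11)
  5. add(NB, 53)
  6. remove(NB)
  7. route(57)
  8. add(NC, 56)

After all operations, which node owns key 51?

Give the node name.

Answer: NC

Derivation:
Op 1: add NA@7 -> ring=[7:NA]
Op 2: route key 7: smallest pos >= 7 is 7 -> NA
Op 3: route key 96: none >= 96, wrap to smallest pos 7 -> NA
Op 4: route key 11: none >= 11, wrap to smallest pos 7 -> NA
Op 5: add NB@53 -> ring=[7:NA,53:NB]
Op 6: remove NB -> ring=[7:NA]
Op 7: route key 57: none >= 57, wrap to smallest pos 7 -> NA
Op 8: add NC@56 -> ring=[7:NA,56:NC]
Final route key 51: smallest pos >= 51 is 56 -> NC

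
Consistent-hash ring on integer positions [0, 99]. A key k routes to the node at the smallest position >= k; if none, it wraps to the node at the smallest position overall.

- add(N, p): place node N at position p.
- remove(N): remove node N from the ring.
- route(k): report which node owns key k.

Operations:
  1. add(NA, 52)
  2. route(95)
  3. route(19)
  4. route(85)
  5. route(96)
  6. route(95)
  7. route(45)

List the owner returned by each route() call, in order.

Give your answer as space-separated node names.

Op 1: add NA@52 -> ring=[52:NA]
Op 2: route key 95: none >= 95, wrap to smallest pos 52 -> NA
Op 3: route key 19: smallest pos >= 19 is 52 -> NA
Op 4: route key 85: none >= 85, wrap to smallest pos 52 -> NA
Op 5: route key 96: none >= 96, wrap to smallest pos 52 -> NA
Op 6: route key 95: none >= 95, wrap to smallest pos 52 -> NA
Op 7: route key 45: smallest pos >= 45 is 52 -> NA

Answer: NA NA NA NA NA NA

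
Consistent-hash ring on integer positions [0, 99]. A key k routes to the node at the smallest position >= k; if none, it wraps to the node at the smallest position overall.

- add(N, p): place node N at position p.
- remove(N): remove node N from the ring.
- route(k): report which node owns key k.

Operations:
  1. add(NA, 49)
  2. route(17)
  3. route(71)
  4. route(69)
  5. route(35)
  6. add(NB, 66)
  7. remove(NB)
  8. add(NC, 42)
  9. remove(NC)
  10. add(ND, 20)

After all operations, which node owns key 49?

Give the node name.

Answer: NA

Derivation:
Op 1: add NA@49 -> ring=[49:NA]
Op 2: route key 17: smallest pos >= 17 is 49 -> NA
Op 3: route key 71: none >= 71, wrap to smallest pos 49 -> NA
Op 4: route key 69: none >= 69, wrap to smallest pos 49 -> NA
Op 5: route key 35: smallest pos >= 35 is 49 -> NA
Op 6: add NB@66 -> ring=[49:NA,66:NB]
Op 7: remove NB -> ring=[49:NA]
Op 8: add NC@42 -> ring=[42:NC,49:NA]
Op 9: remove NC -> ring=[49:NA]
Op 10: add ND@20 -> ring=[20:ND,49:NA]
Final route key 49: smallest pos >= 49 is 49 -> NA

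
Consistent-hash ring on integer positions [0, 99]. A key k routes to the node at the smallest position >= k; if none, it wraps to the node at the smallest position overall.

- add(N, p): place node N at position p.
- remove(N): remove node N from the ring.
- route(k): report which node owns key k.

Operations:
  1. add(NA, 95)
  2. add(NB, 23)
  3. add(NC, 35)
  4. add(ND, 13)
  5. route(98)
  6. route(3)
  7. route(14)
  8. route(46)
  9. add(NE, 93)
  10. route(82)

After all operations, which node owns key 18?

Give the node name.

Op 1: add NA@95 -> ring=[95:NA]
Op 2: add NB@23 -> ring=[23:NB,95:NA]
Op 3: add NC@35 -> ring=[23:NB,35:NC,95:NA]
Op 4: add ND@13 -> ring=[13:ND,23:NB,35:NC,95:NA]
Op 5: route key 98: none >= 98, wrap to smallest pos 13 -> ND
Op 6: route key 3: smallest pos >= 3 is 13 -> ND
Op 7: route key 14: smallest pos >= 14 is 23 -> NB
Op 8: route key 46: smallest pos >= 46 is 95 -> NA
Op 9: add NE@93 -> ring=[13:ND,23:NB,35:NC,93:NE,95:NA]
Op 10: route key 82: smallest pos >= 82 is 93 -> NE
Final route key 18: smallest pos >= 18 is 23 -> NB

Answer: NB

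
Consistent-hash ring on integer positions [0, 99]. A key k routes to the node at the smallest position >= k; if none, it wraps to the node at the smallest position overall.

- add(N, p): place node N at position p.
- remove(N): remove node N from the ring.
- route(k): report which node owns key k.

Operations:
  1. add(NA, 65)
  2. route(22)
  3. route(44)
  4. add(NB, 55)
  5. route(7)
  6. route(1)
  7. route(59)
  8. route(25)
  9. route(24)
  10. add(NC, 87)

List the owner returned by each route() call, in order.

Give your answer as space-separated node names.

Answer: NA NA NB NB NA NB NB

Derivation:
Op 1: add NA@65 -> ring=[65:NA]
Op 2: route key 22: smallest pos >= 22 is 65 -> NA
Op 3: route key 44: smallest pos >= 44 is 65 -> NA
Op 4: add NB@55 -> ring=[55:NB,65:NA]
Op 5: route key 7: smallest pos >= 7 is 55 -> NB
Op 6: route key 1: smallest pos >= 1 is 55 -> NB
Op 7: route key 59: smallest pos >= 59 is 65 -> NA
Op 8: route key 25: smallest pos >= 25 is 55 -> NB
Op 9: route key 24: smallest pos >= 24 is 55 -> NB
Op 10: add NC@87 -> ring=[55:NB,65:NA,87:NC]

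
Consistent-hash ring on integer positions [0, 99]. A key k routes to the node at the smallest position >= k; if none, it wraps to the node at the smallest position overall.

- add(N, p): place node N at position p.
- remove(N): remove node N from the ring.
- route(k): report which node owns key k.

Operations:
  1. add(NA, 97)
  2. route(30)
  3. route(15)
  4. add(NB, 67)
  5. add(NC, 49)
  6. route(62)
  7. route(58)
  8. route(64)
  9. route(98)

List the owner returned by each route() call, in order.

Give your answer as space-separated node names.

Op 1: add NA@97 -> ring=[97:NA]
Op 2: route key 30: smallest pos >= 30 is 97 -> NA
Op 3: route key 15: smallest pos >= 15 is 97 -> NA
Op 4: add NB@67 -> ring=[67:NB,97:NA]
Op 5: add NC@49 -> ring=[49:NC,67:NB,97:NA]
Op 6: route key 62: smallest pos >= 62 is 67 -> NB
Op 7: route key 58: smallest pos >= 58 is 67 -> NB
Op 8: route key 64: smallest pos >= 64 is 67 -> NB
Op 9: route key 98: none >= 98, wrap to smallest pos 49 -> NC

Answer: NA NA NB NB NB NC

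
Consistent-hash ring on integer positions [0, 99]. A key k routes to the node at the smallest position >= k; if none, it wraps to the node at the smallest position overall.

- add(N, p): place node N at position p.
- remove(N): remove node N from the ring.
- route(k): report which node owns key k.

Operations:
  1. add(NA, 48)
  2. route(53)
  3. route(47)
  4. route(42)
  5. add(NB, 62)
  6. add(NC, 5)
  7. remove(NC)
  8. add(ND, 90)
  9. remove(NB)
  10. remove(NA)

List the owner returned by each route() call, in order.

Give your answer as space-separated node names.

Op 1: add NA@48 -> ring=[48:NA]
Op 2: route key 53: none >= 53, wrap to smallest pos 48 -> NA
Op 3: route key 47: smallest pos >= 47 is 48 -> NA
Op 4: route key 42: smallest pos >= 42 is 48 -> NA
Op 5: add NB@62 -> ring=[48:NA,62:NB]
Op 6: add NC@5 -> ring=[5:NC,48:NA,62:NB]
Op 7: remove NC -> ring=[48:NA,62:NB]
Op 8: add ND@90 -> ring=[48:NA,62:NB,90:ND]
Op 9: remove NB -> ring=[48:NA,90:ND]
Op 10: remove NA -> ring=[90:ND]

Answer: NA NA NA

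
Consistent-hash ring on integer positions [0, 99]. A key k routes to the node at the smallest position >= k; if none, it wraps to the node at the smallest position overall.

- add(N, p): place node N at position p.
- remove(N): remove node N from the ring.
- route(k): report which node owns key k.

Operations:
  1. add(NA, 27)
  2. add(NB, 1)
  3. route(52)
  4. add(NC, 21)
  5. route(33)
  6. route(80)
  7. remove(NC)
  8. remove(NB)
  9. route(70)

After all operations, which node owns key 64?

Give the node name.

Op 1: add NA@27 -> ring=[27:NA]
Op 2: add NB@1 -> ring=[1:NB,27:NA]
Op 3: route key 52: none >= 52, wrap to smallest pos 1 -> NB
Op 4: add NC@21 -> ring=[1:NB,21:NC,27:NA]
Op 5: route key 33: none >= 33, wrap to smallest pos 1 -> NB
Op 6: route key 80: none >= 80, wrap to smallest pos 1 -> NB
Op 7: remove NC -> ring=[1:NB,27:NA]
Op 8: remove NB -> ring=[27:NA]
Op 9: route key 70: none >= 70, wrap to smallest pos 27 -> NA
Final route key 64: none >= 64, wrap to smallest pos 27 -> NA

Answer: NA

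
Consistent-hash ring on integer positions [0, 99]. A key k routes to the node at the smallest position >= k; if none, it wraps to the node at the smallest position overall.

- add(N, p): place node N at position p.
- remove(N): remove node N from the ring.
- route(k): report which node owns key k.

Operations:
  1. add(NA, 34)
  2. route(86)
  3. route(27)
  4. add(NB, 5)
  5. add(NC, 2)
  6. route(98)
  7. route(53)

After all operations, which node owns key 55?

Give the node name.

Op 1: add NA@34 -> ring=[34:NA]
Op 2: route key 86: none >= 86, wrap to smallest pos 34 -> NA
Op 3: route key 27: smallest pos >= 27 is 34 -> NA
Op 4: add NB@5 -> ring=[5:NB,34:NA]
Op 5: add NC@2 -> ring=[2:NC,5:NB,34:NA]
Op 6: route key 98: none >= 98, wrap to smallest pos 2 -> NC
Op 7: route key 53: none >= 53, wrap to smallest pos 2 -> NC
Final route key 55: none >= 55, wrap to smallest pos 2 -> NC

Answer: NC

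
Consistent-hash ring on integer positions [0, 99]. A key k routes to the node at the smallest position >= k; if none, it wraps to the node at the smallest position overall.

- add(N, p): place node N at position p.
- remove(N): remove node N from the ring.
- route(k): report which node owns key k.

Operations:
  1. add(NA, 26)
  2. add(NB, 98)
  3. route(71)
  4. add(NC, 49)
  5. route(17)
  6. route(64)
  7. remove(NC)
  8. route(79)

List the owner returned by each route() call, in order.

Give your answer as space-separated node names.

Op 1: add NA@26 -> ring=[26:NA]
Op 2: add NB@98 -> ring=[26:NA,98:NB]
Op 3: route key 71: smallest pos >= 71 is 98 -> NB
Op 4: add NC@49 -> ring=[26:NA,49:NC,98:NB]
Op 5: route key 17: smallest pos >= 17 is 26 -> NA
Op 6: route key 64: smallest pos >= 64 is 98 -> NB
Op 7: remove NC -> ring=[26:NA,98:NB]
Op 8: route key 79: smallest pos >= 79 is 98 -> NB

Answer: NB NA NB NB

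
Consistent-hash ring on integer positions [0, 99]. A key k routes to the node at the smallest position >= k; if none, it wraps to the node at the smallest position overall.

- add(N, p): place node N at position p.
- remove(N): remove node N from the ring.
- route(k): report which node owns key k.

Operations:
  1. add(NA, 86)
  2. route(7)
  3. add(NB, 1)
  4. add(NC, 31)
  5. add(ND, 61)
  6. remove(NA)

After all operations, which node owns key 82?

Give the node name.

Op 1: add NA@86 -> ring=[86:NA]
Op 2: route key 7: smallest pos >= 7 is 86 -> NA
Op 3: add NB@1 -> ring=[1:NB,86:NA]
Op 4: add NC@31 -> ring=[1:NB,31:NC,86:NA]
Op 5: add ND@61 -> ring=[1:NB,31:NC,61:ND,86:NA]
Op 6: remove NA -> ring=[1:NB,31:NC,61:ND]
Final route key 82: none >= 82, wrap to smallest pos 1 -> NB

Answer: NB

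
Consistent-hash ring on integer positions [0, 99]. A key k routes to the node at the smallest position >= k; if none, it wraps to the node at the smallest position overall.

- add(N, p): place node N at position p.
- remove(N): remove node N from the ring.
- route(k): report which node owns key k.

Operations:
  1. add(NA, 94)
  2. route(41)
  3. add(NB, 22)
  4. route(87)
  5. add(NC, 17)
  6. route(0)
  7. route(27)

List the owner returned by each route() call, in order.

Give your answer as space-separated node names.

Op 1: add NA@94 -> ring=[94:NA]
Op 2: route key 41: smallest pos >= 41 is 94 -> NA
Op 3: add NB@22 -> ring=[22:NB,94:NA]
Op 4: route key 87: smallest pos >= 87 is 94 -> NA
Op 5: add NC@17 -> ring=[17:NC,22:NB,94:NA]
Op 6: route key 0: smallest pos >= 0 is 17 -> NC
Op 7: route key 27: smallest pos >= 27 is 94 -> NA

Answer: NA NA NC NA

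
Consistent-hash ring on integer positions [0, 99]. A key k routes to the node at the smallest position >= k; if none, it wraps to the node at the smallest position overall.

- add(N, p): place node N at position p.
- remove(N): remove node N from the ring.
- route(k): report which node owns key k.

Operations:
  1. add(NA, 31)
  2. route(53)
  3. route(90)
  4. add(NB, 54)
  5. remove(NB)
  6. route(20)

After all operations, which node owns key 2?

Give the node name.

Op 1: add NA@31 -> ring=[31:NA]
Op 2: route key 53: none >= 53, wrap to smallest pos 31 -> NA
Op 3: route key 90: none >= 90, wrap to smallest pos 31 -> NA
Op 4: add NB@54 -> ring=[31:NA,54:NB]
Op 5: remove NB -> ring=[31:NA]
Op 6: route key 20: smallest pos >= 20 is 31 -> NA
Final route key 2: smallest pos >= 2 is 31 -> NA

Answer: NA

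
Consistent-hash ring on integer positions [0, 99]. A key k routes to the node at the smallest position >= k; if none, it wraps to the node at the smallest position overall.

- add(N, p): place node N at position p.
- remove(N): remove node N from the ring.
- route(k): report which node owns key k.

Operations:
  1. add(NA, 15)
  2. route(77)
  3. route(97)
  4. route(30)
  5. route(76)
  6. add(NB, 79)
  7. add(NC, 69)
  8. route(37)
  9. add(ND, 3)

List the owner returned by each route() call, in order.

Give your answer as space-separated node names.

Op 1: add NA@15 -> ring=[15:NA]
Op 2: route key 77: none >= 77, wrap to smallest pos 15 -> NA
Op 3: route key 97: none >= 97, wrap to smallest pos 15 -> NA
Op 4: route key 30: none >= 30, wrap to smallest pos 15 -> NA
Op 5: route key 76: none >= 76, wrap to smallest pos 15 -> NA
Op 6: add NB@79 -> ring=[15:NA,79:NB]
Op 7: add NC@69 -> ring=[15:NA,69:NC,79:NB]
Op 8: route key 37: smallest pos >= 37 is 69 -> NC
Op 9: add ND@3 -> ring=[3:ND,15:NA,69:NC,79:NB]

Answer: NA NA NA NA NC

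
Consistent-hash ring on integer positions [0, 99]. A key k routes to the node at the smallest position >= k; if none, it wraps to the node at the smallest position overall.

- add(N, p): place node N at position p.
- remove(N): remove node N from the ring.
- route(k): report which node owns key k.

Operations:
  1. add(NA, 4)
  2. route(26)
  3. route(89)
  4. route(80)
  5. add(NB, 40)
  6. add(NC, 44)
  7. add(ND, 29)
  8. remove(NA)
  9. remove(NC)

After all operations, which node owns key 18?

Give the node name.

Op 1: add NA@4 -> ring=[4:NA]
Op 2: route key 26: none >= 26, wrap to smallest pos 4 -> NA
Op 3: route key 89: none >= 89, wrap to smallest pos 4 -> NA
Op 4: route key 80: none >= 80, wrap to smallest pos 4 -> NA
Op 5: add NB@40 -> ring=[4:NA,40:NB]
Op 6: add NC@44 -> ring=[4:NA,40:NB,44:NC]
Op 7: add ND@29 -> ring=[4:NA,29:ND,40:NB,44:NC]
Op 8: remove NA -> ring=[29:ND,40:NB,44:NC]
Op 9: remove NC -> ring=[29:ND,40:NB]
Final route key 18: smallest pos >= 18 is 29 -> ND

Answer: ND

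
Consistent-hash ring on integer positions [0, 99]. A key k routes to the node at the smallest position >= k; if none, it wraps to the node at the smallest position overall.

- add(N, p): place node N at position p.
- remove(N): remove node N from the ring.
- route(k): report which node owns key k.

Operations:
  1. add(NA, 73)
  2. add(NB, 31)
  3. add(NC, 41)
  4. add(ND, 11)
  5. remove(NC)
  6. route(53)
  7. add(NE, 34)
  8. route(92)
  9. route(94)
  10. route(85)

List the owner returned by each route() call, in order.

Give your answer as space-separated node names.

Op 1: add NA@73 -> ring=[73:NA]
Op 2: add NB@31 -> ring=[31:NB,73:NA]
Op 3: add NC@41 -> ring=[31:NB,41:NC,73:NA]
Op 4: add ND@11 -> ring=[11:ND,31:NB,41:NC,73:NA]
Op 5: remove NC -> ring=[11:ND,31:NB,73:NA]
Op 6: route key 53: smallest pos >= 53 is 73 -> NA
Op 7: add NE@34 -> ring=[11:ND,31:NB,34:NE,73:NA]
Op 8: route key 92: none >= 92, wrap to smallest pos 11 -> ND
Op 9: route key 94: none >= 94, wrap to smallest pos 11 -> ND
Op 10: route key 85: none >= 85, wrap to smallest pos 11 -> ND

Answer: NA ND ND ND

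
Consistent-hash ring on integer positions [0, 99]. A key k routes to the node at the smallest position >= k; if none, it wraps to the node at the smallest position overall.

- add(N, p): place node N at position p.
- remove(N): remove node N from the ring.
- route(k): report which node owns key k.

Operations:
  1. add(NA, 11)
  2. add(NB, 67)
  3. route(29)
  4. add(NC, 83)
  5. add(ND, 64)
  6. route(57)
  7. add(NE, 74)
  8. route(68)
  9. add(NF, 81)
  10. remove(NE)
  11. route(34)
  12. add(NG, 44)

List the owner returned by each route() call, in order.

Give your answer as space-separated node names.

Op 1: add NA@11 -> ring=[11:NA]
Op 2: add NB@67 -> ring=[11:NA,67:NB]
Op 3: route key 29: smallest pos >= 29 is 67 -> NB
Op 4: add NC@83 -> ring=[11:NA,67:NB,83:NC]
Op 5: add ND@64 -> ring=[11:NA,64:ND,67:NB,83:NC]
Op 6: route key 57: smallest pos >= 57 is 64 -> ND
Op 7: add NE@74 -> ring=[11:NA,64:ND,67:NB,74:NE,83:NC]
Op 8: route key 68: smallest pos >= 68 is 74 -> NE
Op 9: add NF@81 -> ring=[11:NA,64:ND,67:NB,74:NE,81:NF,83:NC]
Op 10: remove NE -> ring=[11:NA,64:ND,67:NB,81:NF,83:NC]
Op 11: route key 34: smallest pos >= 34 is 64 -> ND
Op 12: add NG@44 -> ring=[11:NA,44:NG,64:ND,67:NB,81:NF,83:NC]

Answer: NB ND NE ND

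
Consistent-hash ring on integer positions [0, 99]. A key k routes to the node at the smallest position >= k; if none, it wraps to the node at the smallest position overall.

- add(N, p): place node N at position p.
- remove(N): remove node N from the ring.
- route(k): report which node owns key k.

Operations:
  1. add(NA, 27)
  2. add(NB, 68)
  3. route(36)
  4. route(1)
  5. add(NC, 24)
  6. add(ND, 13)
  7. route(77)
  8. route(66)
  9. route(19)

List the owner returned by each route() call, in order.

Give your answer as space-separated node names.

Answer: NB NA ND NB NC

Derivation:
Op 1: add NA@27 -> ring=[27:NA]
Op 2: add NB@68 -> ring=[27:NA,68:NB]
Op 3: route key 36: smallest pos >= 36 is 68 -> NB
Op 4: route key 1: smallest pos >= 1 is 27 -> NA
Op 5: add NC@24 -> ring=[24:NC,27:NA,68:NB]
Op 6: add ND@13 -> ring=[13:ND,24:NC,27:NA,68:NB]
Op 7: route key 77: none >= 77, wrap to smallest pos 13 -> ND
Op 8: route key 66: smallest pos >= 66 is 68 -> NB
Op 9: route key 19: smallest pos >= 19 is 24 -> NC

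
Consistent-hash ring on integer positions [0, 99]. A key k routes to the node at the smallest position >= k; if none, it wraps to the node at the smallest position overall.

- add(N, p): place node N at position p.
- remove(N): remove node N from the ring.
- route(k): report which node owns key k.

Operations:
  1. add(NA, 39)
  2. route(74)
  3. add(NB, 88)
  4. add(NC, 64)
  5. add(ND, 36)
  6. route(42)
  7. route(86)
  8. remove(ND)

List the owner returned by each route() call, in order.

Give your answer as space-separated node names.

Op 1: add NA@39 -> ring=[39:NA]
Op 2: route key 74: none >= 74, wrap to smallest pos 39 -> NA
Op 3: add NB@88 -> ring=[39:NA,88:NB]
Op 4: add NC@64 -> ring=[39:NA,64:NC,88:NB]
Op 5: add ND@36 -> ring=[36:ND,39:NA,64:NC,88:NB]
Op 6: route key 42: smallest pos >= 42 is 64 -> NC
Op 7: route key 86: smallest pos >= 86 is 88 -> NB
Op 8: remove ND -> ring=[39:NA,64:NC,88:NB]

Answer: NA NC NB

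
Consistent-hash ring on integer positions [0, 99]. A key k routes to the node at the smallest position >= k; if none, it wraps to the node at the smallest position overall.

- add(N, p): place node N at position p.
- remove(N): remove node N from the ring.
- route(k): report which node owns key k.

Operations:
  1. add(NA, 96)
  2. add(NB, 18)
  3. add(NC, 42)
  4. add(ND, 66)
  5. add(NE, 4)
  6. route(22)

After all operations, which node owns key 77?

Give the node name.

Answer: NA

Derivation:
Op 1: add NA@96 -> ring=[96:NA]
Op 2: add NB@18 -> ring=[18:NB,96:NA]
Op 3: add NC@42 -> ring=[18:NB,42:NC,96:NA]
Op 4: add ND@66 -> ring=[18:NB,42:NC,66:ND,96:NA]
Op 5: add NE@4 -> ring=[4:NE,18:NB,42:NC,66:ND,96:NA]
Op 6: route key 22: smallest pos >= 22 is 42 -> NC
Final route key 77: smallest pos >= 77 is 96 -> NA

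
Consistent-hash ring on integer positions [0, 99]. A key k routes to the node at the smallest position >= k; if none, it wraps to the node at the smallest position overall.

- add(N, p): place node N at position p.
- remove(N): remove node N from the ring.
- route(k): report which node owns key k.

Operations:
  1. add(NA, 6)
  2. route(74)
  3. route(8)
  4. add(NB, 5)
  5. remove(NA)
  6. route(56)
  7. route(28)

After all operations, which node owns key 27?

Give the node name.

Op 1: add NA@6 -> ring=[6:NA]
Op 2: route key 74: none >= 74, wrap to smallest pos 6 -> NA
Op 3: route key 8: none >= 8, wrap to smallest pos 6 -> NA
Op 4: add NB@5 -> ring=[5:NB,6:NA]
Op 5: remove NA -> ring=[5:NB]
Op 6: route key 56: none >= 56, wrap to smallest pos 5 -> NB
Op 7: route key 28: none >= 28, wrap to smallest pos 5 -> NB
Final route key 27: none >= 27, wrap to smallest pos 5 -> NB

Answer: NB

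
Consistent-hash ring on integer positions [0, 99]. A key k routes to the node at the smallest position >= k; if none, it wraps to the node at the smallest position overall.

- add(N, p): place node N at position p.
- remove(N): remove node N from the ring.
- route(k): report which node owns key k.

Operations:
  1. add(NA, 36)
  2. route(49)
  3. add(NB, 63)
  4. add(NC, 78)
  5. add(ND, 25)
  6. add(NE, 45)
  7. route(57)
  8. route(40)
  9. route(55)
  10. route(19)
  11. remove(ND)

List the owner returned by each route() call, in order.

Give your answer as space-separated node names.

Op 1: add NA@36 -> ring=[36:NA]
Op 2: route key 49: none >= 49, wrap to smallest pos 36 -> NA
Op 3: add NB@63 -> ring=[36:NA,63:NB]
Op 4: add NC@78 -> ring=[36:NA,63:NB,78:NC]
Op 5: add ND@25 -> ring=[25:ND,36:NA,63:NB,78:NC]
Op 6: add NE@45 -> ring=[25:ND,36:NA,45:NE,63:NB,78:NC]
Op 7: route key 57: smallest pos >= 57 is 63 -> NB
Op 8: route key 40: smallest pos >= 40 is 45 -> NE
Op 9: route key 55: smallest pos >= 55 is 63 -> NB
Op 10: route key 19: smallest pos >= 19 is 25 -> ND
Op 11: remove ND -> ring=[36:NA,45:NE,63:NB,78:NC]

Answer: NA NB NE NB ND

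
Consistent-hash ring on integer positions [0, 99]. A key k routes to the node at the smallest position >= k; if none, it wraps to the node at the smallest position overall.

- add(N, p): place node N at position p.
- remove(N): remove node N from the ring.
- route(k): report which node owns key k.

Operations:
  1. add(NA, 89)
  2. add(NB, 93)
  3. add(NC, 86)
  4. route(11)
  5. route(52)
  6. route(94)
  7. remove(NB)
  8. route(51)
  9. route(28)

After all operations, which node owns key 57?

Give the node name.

Answer: NC

Derivation:
Op 1: add NA@89 -> ring=[89:NA]
Op 2: add NB@93 -> ring=[89:NA,93:NB]
Op 3: add NC@86 -> ring=[86:NC,89:NA,93:NB]
Op 4: route key 11: smallest pos >= 11 is 86 -> NC
Op 5: route key 52: smallest pos >= 52 is 86 -> NC
Op 6: route key 94: none >= 94, wrap to smallest pos 86 -> NC
Op 7: remove NB -> ring=[86:NC,89:NA]
Op 8: route key 51: smallest pos >= 51 is 86 -> NC
Op 9: route key 28: smallest pos >= 28 is 86 -> NC
Final route key 57: smallest pos >= 57 is 86 -> NC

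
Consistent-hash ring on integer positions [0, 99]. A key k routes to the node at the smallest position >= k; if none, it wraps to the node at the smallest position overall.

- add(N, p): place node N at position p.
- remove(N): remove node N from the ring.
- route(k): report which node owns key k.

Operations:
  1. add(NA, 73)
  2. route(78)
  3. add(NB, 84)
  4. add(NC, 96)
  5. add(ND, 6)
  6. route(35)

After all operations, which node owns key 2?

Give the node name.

Op 1: add NA@73 -> ring=[73:NA]
Op 2: route key 78: none >= 78, wrap to smallest pos 73 -> NA
Op 3: add NB@84 -> ring=[73:NA,84:NB]
Op 4: add NC@96 -> ring=[73:NA,84:NB,96:NC]
Op 5: add ND@6 -> ring=[6:ND,73:NA,84:NB,96:NC]
Op 6: route key 35: smallest pos >= 35 is 73 -> NA
Final route key 2: smallest pos >= 2 is 6 -> ND

Answer: ND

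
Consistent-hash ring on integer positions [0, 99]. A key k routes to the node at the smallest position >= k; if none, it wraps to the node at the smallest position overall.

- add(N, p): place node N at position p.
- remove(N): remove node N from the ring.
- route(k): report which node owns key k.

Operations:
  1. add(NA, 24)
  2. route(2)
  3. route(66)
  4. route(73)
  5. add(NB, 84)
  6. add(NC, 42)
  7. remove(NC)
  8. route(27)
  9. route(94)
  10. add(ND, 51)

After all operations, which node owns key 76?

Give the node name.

Op 1: add NA@24 -> ring=[24:NA]
Op 2: route key 2: smallest pos >= 2 is 24 -> NA
Op 3: route key 66: none >= 66, wrap to smallest pos 24 -> NA
Op 4: route key 73: none >= 73, wrap to smallest pos 24 -> NA
Op 5: add NB@84 -> ring=[24:NA,84:NB]
Op 6: add NC@42 -> ring=[24:NA,42:NC,84:NB]
Op 7: remove NC -> ring=[24:NA,84:NB]
Op 8: route key 27: smallest pos >= 27 is 84 -> NB
Op 9: route key 94: none >= 94, wrap to smallest pos 24 -> NA
Op 10: add ND@51 -> ring=[24:NA,51:ND,84:NB]
Final route key 76: smallest pos >= 76 is 84 -> NB

Answer: NB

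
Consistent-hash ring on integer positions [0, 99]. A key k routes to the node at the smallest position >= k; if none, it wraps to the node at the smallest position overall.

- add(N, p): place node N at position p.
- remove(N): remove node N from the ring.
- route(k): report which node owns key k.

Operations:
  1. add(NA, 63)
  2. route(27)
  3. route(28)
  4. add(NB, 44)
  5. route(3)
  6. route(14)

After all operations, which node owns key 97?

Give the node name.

Op 1: add NA@63 -> ring=[63:NA]
Op 2: route key 27: smallest pos >= 27 is 63 -> NA
Op 3: route key 28: smallest pos >= 28 is 63 -> NA
Op 4: add NB@44 -> ring=[44:NB,63:NA]
Op 5: route key 3: smallest pos >= 3 is 44 -> NB
Op 6: route key 14: smallest pos >= 14 is 44 -> NB
Final route key 97: none >= 97, wrap to smallest pos 44 -> NB

Answer: NB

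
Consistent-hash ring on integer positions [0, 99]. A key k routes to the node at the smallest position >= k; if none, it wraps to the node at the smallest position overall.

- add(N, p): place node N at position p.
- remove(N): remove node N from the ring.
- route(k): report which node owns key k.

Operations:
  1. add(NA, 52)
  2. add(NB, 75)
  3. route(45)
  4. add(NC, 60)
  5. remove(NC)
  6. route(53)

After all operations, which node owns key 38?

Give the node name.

Answer: NA

Derivation:
Op 1: add NA@52 -> ring=[52:NA]
Op 2: add NB@75 -> ring=[52:NA,75:NB]
Op 3: route key 45: smallest pos >= 45 is 52 -> NA
Op 4: add NC@60 -> ring=[52:NA,60:NC,75:NB]
Op 5: remove NC -> ring=[52:NA,75:NB]
Op 6: route key 53: smallest pos >= 53 is 75 -> NB
Final route key 38: smallest pos >= 38 is 52 -> NA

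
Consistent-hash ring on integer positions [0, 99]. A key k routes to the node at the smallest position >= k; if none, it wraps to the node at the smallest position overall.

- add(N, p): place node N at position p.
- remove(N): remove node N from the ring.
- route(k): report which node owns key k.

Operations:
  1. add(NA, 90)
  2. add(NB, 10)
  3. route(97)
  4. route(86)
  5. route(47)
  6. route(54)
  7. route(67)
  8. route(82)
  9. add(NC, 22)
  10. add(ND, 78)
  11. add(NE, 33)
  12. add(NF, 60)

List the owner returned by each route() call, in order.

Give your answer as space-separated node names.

Op 1: add NA@90 -> ring=[90:NA]
Op 2: add NB@10 -> ring=[10:NB,90:NA]
Op 3: route key 97: none >= 97, wrap to smallest pos 10 -> NB
Op 4: route key 86: smallest pos >= 86 is 90 -> NA
Op 5: route key 47: smallest pos >= 47 is 90 -> NA
Op 6: route key 54: smallest pos >= 54 is 90 -> NA
Op 7: route key 67: smallest pos >= 67 is 90 -> NA
Op 8: route key 82: smallest pos >= 82 is 90 -> NA
Op 9: add NC@22 -> ring=[10:NB,22:NC,90:NA]
Op 10: add ND@78 -> ring=[10:NB,22:NC,78:ND,90:NA]
Op 11: add NE@33 -> ring=[10:NB,22:NC,33:NE,78:ND,90:NA]
Op 12: add NF@60 -> ring=[10:NB,22:NC,33:NE,60:NF,78:ND,90:NA]

Answer: NB NA NA NA NA NA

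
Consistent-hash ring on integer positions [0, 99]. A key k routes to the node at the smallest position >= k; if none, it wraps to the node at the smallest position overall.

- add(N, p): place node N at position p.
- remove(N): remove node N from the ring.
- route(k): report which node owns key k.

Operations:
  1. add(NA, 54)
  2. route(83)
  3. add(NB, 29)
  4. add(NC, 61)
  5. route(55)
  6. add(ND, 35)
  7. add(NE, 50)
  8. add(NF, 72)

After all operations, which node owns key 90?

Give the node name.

Answer: NB

Derivation:
Op 1: add NA@54 -> ring=[54:NA]
Op 2: route key 83: none >= 83, wrap to smallest pos 54 -> NA
Op 3: add NB@29 -> ring=[29:NB,54:NA]
Op 4: add NC@61 -> ring=[29:NB,54:NA,61:NC]
Op 5: route key 55: smallest pos >= 55 is 61 -> NC
Op 6: add ND@35 -> ring=[29:NB,35:ND,54:NA,61:NC]
Op 7: add NE@50 -> ring=[29:NB,35:ND,50:NE,54:NA,61:NC]
Op 8: add NF@72 -> ring=[29:NB,35:ND,50:NE,54:NA,61:NC,72:NF]
Final route key 90: none >= 90, wrap to smallest pos 29 -> NB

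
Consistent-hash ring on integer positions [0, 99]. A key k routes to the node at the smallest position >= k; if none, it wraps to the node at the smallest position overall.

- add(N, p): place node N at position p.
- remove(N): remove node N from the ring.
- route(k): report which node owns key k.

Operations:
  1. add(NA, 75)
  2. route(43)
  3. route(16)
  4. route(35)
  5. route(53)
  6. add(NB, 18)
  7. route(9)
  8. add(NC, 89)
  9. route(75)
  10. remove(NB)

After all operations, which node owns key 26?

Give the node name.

Op 1: add NA@75 -> ring=[75:NA]
Op 2: route key 43: smallest pos >= 43 is 75 -> NA
Op 3: route key 16: smallest pos >= 16 is 75 -> NA
Op 4: route key 35: smallest pos >= 35 is 75 -> NA
Op 5: route key 53: smallest pos >= 53 is 75 -> NA
Op 6: add NB@18 -> ring=[18:NB,75:NA]
Op 7: route key 9: smallest pos >= 9 is 18 -> NB
Op 8: add NC@89 -> ring=[18:NB,75:NA,89:NC]
Op 9: route key 75: smallest pos >= 75 is 75 -> NA
Op 10: remove NB -> ring=[75:NA,89:NC]
Final route key 26: smallest pos >= 26 is 75 -> NA

Answer: NA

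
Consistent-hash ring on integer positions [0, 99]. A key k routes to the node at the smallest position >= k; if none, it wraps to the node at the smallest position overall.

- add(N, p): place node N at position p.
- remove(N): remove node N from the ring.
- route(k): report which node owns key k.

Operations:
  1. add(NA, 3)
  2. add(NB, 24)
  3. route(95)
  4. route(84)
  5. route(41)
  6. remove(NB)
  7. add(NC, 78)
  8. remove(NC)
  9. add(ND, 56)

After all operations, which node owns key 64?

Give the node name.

Op 1: add NA@3 -> ring=[3:NA]
Op 2: add NB@24 -> ring=[3:NA,24:NB]
Op 3: route key 95: none >= 95, wrap to smallest pos 3 -> NA
Op 4: route key 84: none >= 84, wrap to smallest pos 3 -> NA
Op 5: route key 41: none >= 41, wrap to smallest pos 3 -> NA
Op 6: remove NB -> ring=[3:NA]
Op 7: add NC@78 -> ring=[3:NA,78:NC]
Op 8: remove NC -> ring=[3:NA]
Op 9: add ND@56 -> ring=[3:NA,56:ND]
Final route key 64: none >= 64, wrap to smallest pos 3 -> NA

Answer: NA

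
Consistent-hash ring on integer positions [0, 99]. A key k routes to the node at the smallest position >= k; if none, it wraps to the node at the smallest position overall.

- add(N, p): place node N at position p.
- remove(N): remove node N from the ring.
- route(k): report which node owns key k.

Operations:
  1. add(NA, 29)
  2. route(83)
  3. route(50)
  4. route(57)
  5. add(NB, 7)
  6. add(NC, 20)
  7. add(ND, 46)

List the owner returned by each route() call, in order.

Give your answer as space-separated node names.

Op 1: add NA@29 -> ring=[29:NA]
Op 2: route key 83: none >= 83, wrap to smallest pos 29 -> NA
Op 3: route key 50: none >= 50, wrap to smallest pos 29 -> NA
Op 4: route key 57: none >= 57, wrap to smallest pos 29 -> NA
Op 5: add NB@7 -> ring=[7:NB,29:NA]
Op 6: add NC@20 -> ring=[7:NB,20:NC,29:NA]
Op 7: add ND@46 -> ring=[7:NB,20:NC,29:NA,46:ND]

Answer: NA NA NA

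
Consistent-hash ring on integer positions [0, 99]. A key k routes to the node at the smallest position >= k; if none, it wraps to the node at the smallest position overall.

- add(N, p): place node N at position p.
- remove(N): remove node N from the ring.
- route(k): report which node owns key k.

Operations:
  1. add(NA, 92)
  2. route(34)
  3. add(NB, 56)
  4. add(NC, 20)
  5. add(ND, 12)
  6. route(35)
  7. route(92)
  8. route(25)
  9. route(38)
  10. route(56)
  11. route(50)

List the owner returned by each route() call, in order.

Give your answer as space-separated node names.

Op 1: add NA@92 -> ring=[92:NA]
Op 2: route key 34: smallest pos >= 34 is 92 -> NA
Op 3: add NB@56 -> ring=[56:NB,92:NA]
Op 4: add NC@20 -> ring=[20:NC,56:NB,92:NA]
Op 5: add ND@12 -> ring=[12:ND,20:NC,56:NB,92:NA]
Op 6: route key 35: smallest pos >= 35 is 56 -> NB
Op 7: route key 92: smallest pos >= 92 is 92 -> NA
Op 8: route key 25: smallest pos >= 25 is 56 -> NB
Op 9: route key 38: smallest pos >= 38 is 56 -> NB
Op 10: route key 56: smallest pos >= 56 is 56 -> NB
Op 11: route key 50: smallest pos >= 50 is 56 -> NB

Answer: NA NB NA NB NB NB NB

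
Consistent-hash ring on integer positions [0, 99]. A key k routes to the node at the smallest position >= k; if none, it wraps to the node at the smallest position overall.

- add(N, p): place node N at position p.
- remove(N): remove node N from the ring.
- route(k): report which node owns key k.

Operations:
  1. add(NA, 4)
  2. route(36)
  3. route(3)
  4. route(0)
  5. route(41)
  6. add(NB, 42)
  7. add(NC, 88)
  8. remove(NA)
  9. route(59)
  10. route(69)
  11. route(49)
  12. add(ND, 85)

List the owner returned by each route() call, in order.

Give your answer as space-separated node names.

Answer: NA NA NA NA NC NC NC

Derivation:
Op 1: add NA@4 -> ring=[4:NA]
Op 2: route key 36: none >= 36, wrap to smallest pos 4 -> NA
Op 3: route key 3: smallest pos >= 3 is 4 -> NA
Op 4: route key 0: smallest pos >= 0 is 4 -> NA
Op 5: route key 41: none >= 41, wrap to smallest pos 4 -> NA
Op 6: add NB@42 -> ring=[4:NA,42:NB]
Op 7: add NC@88 -> ring=[4:NA,42:NB,88:NC]
Op 8: remove NA -> ring=[42:NB,88:NC]
Op 9: route key 59: smallest pos >= 59 is 88 -> NC
Op 10: route key 69: smallest pos >= 69 is 88 -> NC
Op 11: route key 49: smallest pos >= 49 is 88 -> NC
Op 12: add ND@85 -> ring=[42:NB,85:ND,88:NC]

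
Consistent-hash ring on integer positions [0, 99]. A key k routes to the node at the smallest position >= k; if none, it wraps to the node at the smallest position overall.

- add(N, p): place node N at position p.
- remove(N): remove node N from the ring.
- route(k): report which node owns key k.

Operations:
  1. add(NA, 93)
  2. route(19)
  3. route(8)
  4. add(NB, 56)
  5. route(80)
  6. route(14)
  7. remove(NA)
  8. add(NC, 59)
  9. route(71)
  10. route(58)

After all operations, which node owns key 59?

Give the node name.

Op 1: add NA@93 -> ring=[93:NA]
Op 2: route key 19: smallest pos >= 19 is 93 -> NA
Op 3: route key 8: smallest pos >= 8 is 93 -> NA
Op 4: add NB@56 -> ring=[56:NB,93:NA]
Op 5: route key 80: smallest pos >= 80 is 93 -> NA
Op 6: route key 14: smallest pos >= 14 is 56 -> NB
Op 7: remove NA -> ring=[56:NB]
Op 8: add NC@59 -> ring=[56:NB,59:NC]
Op 9: route key 71: none >= 71, wrap to smallest pos 56 -> NB
Op 10: route key 58: smallest pos >= 58 is 59 -> NC
Final route key 59: smallest pos >= 59 is 59 -> NC

Answer: NC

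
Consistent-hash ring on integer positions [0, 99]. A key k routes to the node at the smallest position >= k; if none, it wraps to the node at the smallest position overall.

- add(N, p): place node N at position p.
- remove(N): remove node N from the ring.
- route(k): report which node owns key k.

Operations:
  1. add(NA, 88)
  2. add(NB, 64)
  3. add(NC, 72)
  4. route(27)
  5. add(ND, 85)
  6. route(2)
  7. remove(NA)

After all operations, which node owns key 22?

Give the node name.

Op 1: add NA@88 -> ring=[88:NA]
Op 2: add NB@64 -> ring=[64:NB,88:NA]
Op 3: add NC@72 -> ring=[64:NB,72:NC,88:NA]
Op 4: route key 27: smallest pos >= 27 is 64 -> NB
Op 5: add ND@85 -> ring=[64:NB,72:NC,85:ND,88:NA]
Op 6: route key 2: smallest pos >= 2 is 64 -> NB
Op 7: remove NA -> ring=[64:NB,72:NC,85:ND]
Final route key 22: smallest pos >= 22 is 64 -> NB

Answer: NB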